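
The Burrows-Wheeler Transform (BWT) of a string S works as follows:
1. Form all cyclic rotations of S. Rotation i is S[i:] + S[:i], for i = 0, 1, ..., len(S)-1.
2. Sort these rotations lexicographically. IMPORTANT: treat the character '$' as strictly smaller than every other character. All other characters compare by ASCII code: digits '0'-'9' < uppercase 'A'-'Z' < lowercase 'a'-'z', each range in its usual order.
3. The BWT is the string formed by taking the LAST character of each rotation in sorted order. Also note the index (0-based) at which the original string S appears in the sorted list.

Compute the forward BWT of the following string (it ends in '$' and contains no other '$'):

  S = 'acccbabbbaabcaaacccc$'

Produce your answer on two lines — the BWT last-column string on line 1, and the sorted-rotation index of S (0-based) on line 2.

Answer: ccbaba$abcbaacbccccaa
6

Derivation:
All 21 rotations (rotation i = S[i:]+S[:i]):
  rot[0] = acccbabbbaabcaaacccc$
  rot[1] = cccbabbbaabcaaacccc$a
  rot[2] = ccbabbbaabcaaacccc$ac
  rot[3] = cbabbbaabcaaacccc$acc
  rot[4] = babbbaabcaaacccc$accc
  rot[5] = abbbaabcaaacccc$acccb
  rot[6] = bbbaabcaaacccc$acccba
  rot[7] = bbaabcaaacccc$acccbab
  rot[8] = baabcaaacccc$acccbabb
  rot[9] = aabcaaacccc$acccbabbb
  rot[10] = abcaaacccc$acccbabbba
  rot[11] = bcaaacccc$acccbabbbaa
  rot[12] = caaacccc$acccbabbbaab
  rot[13] = aaacccc$acccbabbbaabc
  rot[14] = aacccc$acccbabbbaabca
  rot[15] = acccc$acccbabbbaabcaa
  rot[16] = cccc$acccbabbbaabcaaa
  rot[17] = ccc$acccbabbbaabcaaac
  rot[18] = cc$acccbabbbaabcaaacc
  rot[19] = c$acccbabbbaabcaaaccc
  rot[20] = $acccbabbbaabcaaacccc
Sorted (with $ < everything):
  sorted[0] = $acccbabbbaabcaaacccc  (last char: 'c')
  sorted[1] = aaacccc$acccbabbbaabc  (last char: 'c')
  sorted[2] = aabcaaacccc$acccbabbb  (last char: 'b')
  sorted[3] = aacccc$acccbabbbaabca  (last char: 'a')
  sorted[4] = abbbaabcaaacccc$acccb  (last char: 'b')
  sorted[5] = abcaaacccc$acccbabbba  (last char: 'a')
  sorted[6] = acccbabbbaabcaaacccc$  (last char: '$')
  sorted[7] = acccc$acccbabbbaabcaa  (last char: 'a')
  sorted[8] = baabcaaacccc$acccbabb  (last char: 'b')
  sorted[9] = babbbaabcaaacccc$accc  (last char: 'c')
  sorted[10] = bbaabcaaacccc$acccbab  (last char: 'b')
  sorted[11] = bbbaabcaaacccc$acccba  (last char: 'a')
  sorted[12] = bcaaacccc$acccbabbbaa  (last char: 'a')
  sorted[13] = c$acccbabbbaabcaaaccc  (last char: 'c')
  sorted[14] = caaacccc$acccbabbbaab  (last char: 'b')
  sorted[15] = cbabbbaabcaaacccc$acc  (last char: 'c')
  sorted[16] = cc$acccbabbbaabcaaacc  (last char: 'c')
  sorted[17] = ccbabbbaabcaaacccc$ac  (last char: 'c')
  sorted[18] = ccc$acccbabbbaabcaaac  (last char: 'c')
  sorted[19] = cccbabbbaabcaaacccc$a  (last char: 'a')
  sorted[20] = cccc$acccbabbbaabcaaa  (last char: 'a')
Last column: ccbaba$abcbaacbccccaa
Original string S is at sorted index 6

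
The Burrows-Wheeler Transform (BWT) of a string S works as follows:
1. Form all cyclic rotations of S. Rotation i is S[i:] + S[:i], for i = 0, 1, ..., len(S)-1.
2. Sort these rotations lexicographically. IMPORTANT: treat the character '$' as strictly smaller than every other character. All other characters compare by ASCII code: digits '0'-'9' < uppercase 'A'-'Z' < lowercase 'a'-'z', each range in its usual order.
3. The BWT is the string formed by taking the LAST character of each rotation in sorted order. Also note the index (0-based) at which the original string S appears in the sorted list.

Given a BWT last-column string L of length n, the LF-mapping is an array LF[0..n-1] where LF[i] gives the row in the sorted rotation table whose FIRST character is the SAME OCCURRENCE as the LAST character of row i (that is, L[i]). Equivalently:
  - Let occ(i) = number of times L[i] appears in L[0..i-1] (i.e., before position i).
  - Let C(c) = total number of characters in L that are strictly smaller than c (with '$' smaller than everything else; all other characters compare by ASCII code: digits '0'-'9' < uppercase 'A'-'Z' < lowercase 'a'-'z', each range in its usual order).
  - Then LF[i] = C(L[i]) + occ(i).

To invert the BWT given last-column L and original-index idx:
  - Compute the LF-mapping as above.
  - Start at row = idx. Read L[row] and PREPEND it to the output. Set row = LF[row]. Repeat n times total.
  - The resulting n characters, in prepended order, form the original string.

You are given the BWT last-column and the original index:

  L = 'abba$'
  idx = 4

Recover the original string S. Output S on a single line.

Answer: baba$

Derivation:
LF mapping: 1 3 4 2 0
Walk LF starting at row 4, prepending L[row]:
  step 1: row=4, L[4]='$', prepend. Next row=LF[4]=0
  step 2: row=0, L[0]='a', prepend. Next row=LF[0]=1
  step 3: row=1, L[1]='b', prepend. Next row=LF[1]=3
  step 4: row=3, L[3]='a', prepend. Next row=LF[3]=2
  step 5: row=2, L[2]='b', prepend. Next row=LF[2]=4
Reversed output: baba$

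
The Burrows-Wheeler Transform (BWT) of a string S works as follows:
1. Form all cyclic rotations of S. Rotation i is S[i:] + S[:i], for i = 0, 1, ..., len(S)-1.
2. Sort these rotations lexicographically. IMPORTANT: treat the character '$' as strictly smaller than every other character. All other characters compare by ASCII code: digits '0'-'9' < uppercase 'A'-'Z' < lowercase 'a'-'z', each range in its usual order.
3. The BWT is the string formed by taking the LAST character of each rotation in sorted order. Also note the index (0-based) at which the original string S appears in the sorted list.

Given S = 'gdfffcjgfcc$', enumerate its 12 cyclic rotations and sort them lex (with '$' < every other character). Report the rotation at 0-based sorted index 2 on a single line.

All 12 rotations (rotation i = S[i:]+S[:i]):
  rot[0] = gdfffcjgfcc$
  rot[1] = dfffcjgfcc$g
  rot[2] = fffcjgfcc$gd
  rot[3] = ffcjgfcc$gdf
  rot[4] = fcjgfcc$gdff
  rot[5] = cjgfcc$gdfff
  rot[6] = jgfcc$gdfffc
  rot[7] = gfcc$gdfffcj
  rot[8] = fcc$gdfffcjg
  rot[9] = cc$gdfffcjgf
  rot[10] = c$gdfffcjgfc
  rot[11] = $gdfffcjgfcc
Sorted (with $ < everything):
  sorted[0] = $gdfffcjgfcc
  sorted[1] = c$gdfffcjgfc
  sorted[2] = cc$gdfffcjgf
  sorted[3] = cjgfcc$gdfff
  sorted[4] = dfffcjgfcc$g
  sorted[5] = fcc$gdfffcjg
  sorted[6] = fcjgfcc$gdff
  sorted[7] = ffcjgfcc$gdf
  sorted[8] = fffcjgfcc$gd
  sorted[9] = gdfffcjgfcc$
  sorted[10] = gfcc$gdfffcj
  sorted[11] = jgfcc$gdfffc
sorted[2] = cc$gdfffcjgf

Answer: cc$gdfffcjgf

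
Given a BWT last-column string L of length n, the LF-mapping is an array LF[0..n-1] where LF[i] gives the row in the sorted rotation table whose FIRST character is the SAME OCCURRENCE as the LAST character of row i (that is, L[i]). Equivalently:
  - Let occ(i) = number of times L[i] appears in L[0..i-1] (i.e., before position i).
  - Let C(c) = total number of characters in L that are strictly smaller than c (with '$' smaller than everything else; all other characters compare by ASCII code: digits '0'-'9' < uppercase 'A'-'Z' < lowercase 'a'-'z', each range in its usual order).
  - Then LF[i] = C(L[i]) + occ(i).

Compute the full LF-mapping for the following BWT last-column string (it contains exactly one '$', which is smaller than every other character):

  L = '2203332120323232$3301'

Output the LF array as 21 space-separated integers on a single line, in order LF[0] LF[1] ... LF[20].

Char counts: '$':1, '0':3, '1':2, '2':7, '3':8
C (first-col start): C('$')=0, C('0')=1, C('1')=4, C('2')=6, C('3')=13
L[0]='2': occ=0, LF[0]=C('2')+0=6+0=6
L[1]='2': occ=1, LF[1]=C('2')+1=6+1=7
L[2]='0': occ=0, LF[2]=C('0')+0=1+0=1
L[3]='3': occ=0, LF[3]=C('3')+0=13+0=13
L[4]='3': occ=1, LF[4]=C('3')+1=13+1=14
L[5]='3': occ=2, LF[5]=C('3')+2=13+2=15
L[6]='2': occ=2, LF[6]=C('2')+2=6+2=8
L[7]='1': occ=0, LF[7]=C('1')+0=4+0=4
L[8]='2': occ=3, LF[8]=C('2')+3=6+3=9
L[9]='0': occ=1, LF[9]=C('0')+1=1+1=2
L[10]='3': occ=3, LF[10]=C('3')+3=13+3=16
L[11]='2': occ=4, LF[11]=C('2')+4=6+4=10
L[12]='3': occ=4, LF[12]=C('3')+4=13+4=17
L[13]='2': occ=5, LF[13]=C('2')+5=6+5=11
L[14]='3': occ=5, LF[14]=C('3')+5=13+5=18
L[15]='2': occ=6, LF[15]=C('2')+6=6+6=12
L[16]='$': occ=0, LF[16]=C('$')+0=0+0=0
L[17]='3': occ=6, LF[17]=C('3')+6=13+6=19
L[18]='3': occ=7, LF[18]=C('3')+7=13+7=20
L[19]='0': occ=2, LF[19]=C('0')+2=1+2=3
L[20]='1': occ=1, LF[20]=C('1')+1=4+1=5

Answer: 6 7 1 13 14 15 8 4 9 2 16 10 17 11 18 12 0 19 20 3 5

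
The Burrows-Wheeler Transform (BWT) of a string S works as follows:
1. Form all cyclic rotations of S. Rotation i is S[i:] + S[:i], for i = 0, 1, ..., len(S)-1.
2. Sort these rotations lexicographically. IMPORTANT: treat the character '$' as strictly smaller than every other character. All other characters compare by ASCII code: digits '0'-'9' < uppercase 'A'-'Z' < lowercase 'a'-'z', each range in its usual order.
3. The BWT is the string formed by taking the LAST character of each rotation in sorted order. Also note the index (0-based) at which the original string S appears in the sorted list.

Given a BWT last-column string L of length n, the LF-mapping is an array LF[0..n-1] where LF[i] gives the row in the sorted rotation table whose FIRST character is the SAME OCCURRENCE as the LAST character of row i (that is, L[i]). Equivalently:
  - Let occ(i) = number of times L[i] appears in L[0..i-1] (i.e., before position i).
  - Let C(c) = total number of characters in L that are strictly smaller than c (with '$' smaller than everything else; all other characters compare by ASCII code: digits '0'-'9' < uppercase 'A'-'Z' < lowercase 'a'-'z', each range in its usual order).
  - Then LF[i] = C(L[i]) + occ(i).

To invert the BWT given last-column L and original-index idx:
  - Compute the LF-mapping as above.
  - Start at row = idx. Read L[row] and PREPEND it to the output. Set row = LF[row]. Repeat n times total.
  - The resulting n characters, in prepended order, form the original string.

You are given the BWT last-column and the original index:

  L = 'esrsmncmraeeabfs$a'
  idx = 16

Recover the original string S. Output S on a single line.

Answer: sassafremembrance$

Derivation:
LF mapping: 6 15 13 16 10 12 5 11 14 1 7 8 2 4 9 17 0 3
Walk LF starting at row 16, prepending L[row]:
  step 1: row=16, L[16]='$', prepend. Next row=LF[16]=0
  step 2: row=0, L[0]='e', prepend. Next row=LF[0]=6
  step 3: row=6, L[6]='c', prepend. Next row=LF[6]=5
  step 4: row=5, L[5]='n', prepend. Next row=LF[5]=12
  step 5: row=12, L[12]='a', prepend. Next row=LF[12]=2
  step 6: row=2, L[2]='r', prepend. Next row=LF[2]=13
  step 7: row=13, L[13]='b', prepend. Next row=LF[13]=4
  step 8: row=4, L[4]='m', prepend. Next row=LF[4]=10
  step 9: row=10, L[10]='e', prepend. Next row=LF[10]=7
  step 10: row=7, L[7]='m', prepend. Next row=LF[7]=11
  step 11: row=11, L[11]='e', prepend. Next row=LF[11]=8
  step 12: row=8, L[8]='r', prepend. Next row=LF[8]=14
  step 13: row=14, L[14]='f', prepend. Next row=LF[14]=9
  step 14: row=9, L[9]='a', prepend. Next row=LF[9]=1
  step 15: row=1, L[1]='s', prepend. Next row=LF[1]=15
  step 16: row=15, L[15]='s', prepend. Next row=LF[15]=17
  step 17: row=17, L[17]='a', prepend. Next row=LF[17]=3
  step 18: row=3, L[3]='s', prepend. Next row=LF[3]=16
Reversed output: sassafremembrance$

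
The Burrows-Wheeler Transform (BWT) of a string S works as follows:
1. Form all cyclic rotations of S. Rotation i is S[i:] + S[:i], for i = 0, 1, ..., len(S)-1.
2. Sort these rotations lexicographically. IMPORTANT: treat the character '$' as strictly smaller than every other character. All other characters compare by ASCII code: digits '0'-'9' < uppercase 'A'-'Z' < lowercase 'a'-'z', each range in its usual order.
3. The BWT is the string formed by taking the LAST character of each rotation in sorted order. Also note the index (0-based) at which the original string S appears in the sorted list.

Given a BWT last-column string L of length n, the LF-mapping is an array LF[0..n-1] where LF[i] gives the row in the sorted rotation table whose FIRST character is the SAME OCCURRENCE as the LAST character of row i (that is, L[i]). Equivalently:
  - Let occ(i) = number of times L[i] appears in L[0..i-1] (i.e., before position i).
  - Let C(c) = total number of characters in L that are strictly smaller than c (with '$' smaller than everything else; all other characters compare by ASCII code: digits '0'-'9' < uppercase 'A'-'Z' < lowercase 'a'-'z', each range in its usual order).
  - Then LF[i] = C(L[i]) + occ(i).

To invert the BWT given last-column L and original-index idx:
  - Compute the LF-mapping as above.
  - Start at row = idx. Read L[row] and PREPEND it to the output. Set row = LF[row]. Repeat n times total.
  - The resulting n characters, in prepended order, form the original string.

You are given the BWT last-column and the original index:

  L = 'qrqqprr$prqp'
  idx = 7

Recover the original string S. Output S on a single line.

LF mapping: 4 8 5 6 1 9 10 0 2 11 7 3
Walk LF starting at row 7, prepending L[row]:
  step 1: row=7, L[7]='$', prepend. Next row=LF[7]=0
  step 2: row=0, L[0]='q', prepend. Next row=LF[0]=4
  step 3: row=4, L[4]='p', prepend. Next row=LF[4]=1
  step 4: row=1, L[1]='r', prepend. Next row=LF[1]=8
  step 5: row=8, L[8]='p', prepend. Next row=LF[8]=2
  step 6: row=2, L[2]='q', prepend. Next row=LF[2]=5
  step 7: row=5, L[5]='r', prepend. Next row=LF[5]=9
  step 8: row=9, L[9]='r', prepend. Next row=LF[9]=11
  step 9: row=11, L[11]='p', prepend. Next row=LF[11]=3
  step 10: row=3, L[3]='q', prepend. Next row=LF[3]=6
  step 11: row=6, L[6]='r', prepend. Next row=LF[6]=10
  step 12: row=10, L[10]='q', prepend. Next row=LF[10]=7
Reversed output: qrqprrqprpq$

Answer: qrqprrqprpq$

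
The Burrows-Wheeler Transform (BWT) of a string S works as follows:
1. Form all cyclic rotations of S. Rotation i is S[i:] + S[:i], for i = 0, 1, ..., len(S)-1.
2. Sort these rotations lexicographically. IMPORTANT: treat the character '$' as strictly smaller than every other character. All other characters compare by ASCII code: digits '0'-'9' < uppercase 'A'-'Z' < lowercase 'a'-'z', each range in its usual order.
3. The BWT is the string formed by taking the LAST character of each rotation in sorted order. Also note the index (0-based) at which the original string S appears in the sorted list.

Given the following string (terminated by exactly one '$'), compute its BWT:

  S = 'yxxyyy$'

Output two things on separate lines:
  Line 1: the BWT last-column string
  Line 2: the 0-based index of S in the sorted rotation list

Answer: yyxy$yx
4

Derivation:
All 7 rotations (rotation i = S[i:]+S[:i]):
  rot[0] = yxxyyy$
  rot[1] = xxyyy$y
  rot[2] = xyyy$yx
  rot[3] = yyy$yxx
  rot[4] = yy$yxxy
  rot[5] = y$yxxyy
  rot[6] = $yxxyyy
Sorted (with $ < everything):
  sorted[0] = $yxxyyy  (last char: 'y')
  sorted[1] = xxyyy$y  (last char: 'y')
  sorted[2] = xyyy$yx  (last char: 'x')
  sorted[3] = y$yxxyy  (last char: 'y')
  sorted[4] = yxxyyy$  (last char: '$')
  sorted[5] = yy$yxxy  (last char: 'y')
  sorted[6] = yyy$yxx  (last char: 'x')
Last column: yyxy$yx
Original string S is at sorted index 4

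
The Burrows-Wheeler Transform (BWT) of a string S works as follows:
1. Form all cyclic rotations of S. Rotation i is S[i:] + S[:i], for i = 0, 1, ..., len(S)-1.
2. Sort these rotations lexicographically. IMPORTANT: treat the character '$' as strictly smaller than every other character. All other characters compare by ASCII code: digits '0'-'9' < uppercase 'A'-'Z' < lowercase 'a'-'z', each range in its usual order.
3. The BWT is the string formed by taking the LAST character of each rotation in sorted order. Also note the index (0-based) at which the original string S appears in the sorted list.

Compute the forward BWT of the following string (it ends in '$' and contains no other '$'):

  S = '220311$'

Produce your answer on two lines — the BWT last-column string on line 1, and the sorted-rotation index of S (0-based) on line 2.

Answer: 12132$0
5

Derivation:
All 7 rotations (rotation i = S[i:]+S[:i]):
  rot[0] = 220311$
  rot[1] = 20311$2
  rot[2] = 0311$22
  rot[3] = 311$220
  rot[4] = 11$2203
  rot[5] = 1$22031
  rot[6] = $220311
Sorted (with $ < everything):
  sorted[0] = $220311  (last char: '1')
  sorted[1] = 0311$22  (last char: '2')
  sorted[2] = 1$22031  (last char: '1')
  sorted[3] = 11$2203  (last char: '3')
  sorted[4] = 20311$2  (last char: '2')
  sorted[5] = 220311$  (last char: '$')
  sorted[6] = 311$220  (last char: '0')
Last column: 12132$0
Original string S is at sorted index 5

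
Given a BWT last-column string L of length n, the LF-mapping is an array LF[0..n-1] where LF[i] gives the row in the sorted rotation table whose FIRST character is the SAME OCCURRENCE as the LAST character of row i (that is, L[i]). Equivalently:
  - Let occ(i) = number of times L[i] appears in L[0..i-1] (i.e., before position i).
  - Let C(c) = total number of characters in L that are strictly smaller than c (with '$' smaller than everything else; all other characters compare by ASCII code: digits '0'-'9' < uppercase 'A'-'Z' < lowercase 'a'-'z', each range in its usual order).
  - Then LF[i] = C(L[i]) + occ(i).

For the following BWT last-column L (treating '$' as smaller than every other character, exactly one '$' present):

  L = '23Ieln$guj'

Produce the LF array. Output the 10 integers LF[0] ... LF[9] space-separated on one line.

Answer: 1 2 3 4 7 8 0 5 9 6

Derivation:
Char counts: '$':1, '2':1, '3':1, 'I':1, 'e':1, 'g':1, 'j':1, 'l':1, 'n':1, 'u':1
C (first-col start): C('$')=0, C('2')=1, C('3')=2, C('I')=3, C('e')=4, C('g')=5, C('j')=6, C('l')=7, C('n')=8, C('u')=9
L[0]='2': occ=0, LF[0]=C('2')+0=1+0=1
L[1]='3': occ=0, LF[1]=C('3')+0=2+0=2
L[2]='I': occ=0, LF[2]=C('I')+0=3+0=3
L[3]='e': occ=0, LF[3]=C('e')+0=4+0=4
L[4]='l': occ=0, LF[4]=C('l')+0=7+0=7
L[5]='n': occ=0, LF[5]=C('n')+0=8+0=8
L[6]='$': occ=0, LF[6]=C('$')+0=0+0=0
L[7]='g': occ=0, LF[7]=C('g')+0=5+0=5
L[8]='u': occ=0, LF[8]=C('u')+0=9+0=9
L[9]='j': occ=0, LF[9]=C('j')+0=6+0=6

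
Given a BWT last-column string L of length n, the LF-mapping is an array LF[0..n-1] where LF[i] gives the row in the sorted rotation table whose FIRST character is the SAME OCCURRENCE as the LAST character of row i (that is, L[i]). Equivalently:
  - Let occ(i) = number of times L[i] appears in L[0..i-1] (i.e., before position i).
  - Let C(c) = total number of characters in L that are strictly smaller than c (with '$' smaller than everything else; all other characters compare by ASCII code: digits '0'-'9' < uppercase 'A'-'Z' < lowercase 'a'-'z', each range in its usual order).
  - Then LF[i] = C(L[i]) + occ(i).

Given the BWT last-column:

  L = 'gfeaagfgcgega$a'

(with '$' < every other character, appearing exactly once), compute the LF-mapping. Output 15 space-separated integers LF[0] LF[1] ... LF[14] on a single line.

Answer: 10 8 6 1 2 11 9 12 5 13 7 14 3 0 4

Derivation:
Char counts: '$':1, 'a':4, 'c':1, 'e':2, 'f':2, 'g':5
C (first-col start): C('$')=0, C('a')=1, C('c')=5, C('e')=6, C('f')=8, C('g')=10
L[0]='g': occ=0, LF[0]=C('g')+0=10+0=10
L[1]='f': occ=0, LF[1]=C('f')+0=8+0=8
L[2]='e': occ=0, LF[2]=C('e')+0=6+0=6
L[3]='a': occ=0, LF[3]=C('a')+0=1+0=1
L[4]='a': occ=1, LF[4]=C('a')+1=1+1=2
L[5]='g': occ=1, LF[5]=C('g')+1=10+1=11
L[6]='f': occ=1, LF[6]=C('f')+1=8+1=9
L[7]='g': occ=2, LF[7]=C('g')+2=10+2=12
L[8]='c': occ=0, LF[8]=C('c')+0=5+0=5
L[9]='g': occ=3, LF[9]=C('g')+3=10+3=13
L[10]='e': occ=1, LF[10]=C('e')+1=6+1=7
L[11]='g': occ=4, LF[11]=C('g')+4=10+4=14
L[12]='a': occ=2, LF[12]=C('a')+2=1+2=3
L[13]='$': occ=0, LF[13]=C('$')+0=0+0=0
L[14]='a': occ=3, LF[14]=C('a')+3=1+3=4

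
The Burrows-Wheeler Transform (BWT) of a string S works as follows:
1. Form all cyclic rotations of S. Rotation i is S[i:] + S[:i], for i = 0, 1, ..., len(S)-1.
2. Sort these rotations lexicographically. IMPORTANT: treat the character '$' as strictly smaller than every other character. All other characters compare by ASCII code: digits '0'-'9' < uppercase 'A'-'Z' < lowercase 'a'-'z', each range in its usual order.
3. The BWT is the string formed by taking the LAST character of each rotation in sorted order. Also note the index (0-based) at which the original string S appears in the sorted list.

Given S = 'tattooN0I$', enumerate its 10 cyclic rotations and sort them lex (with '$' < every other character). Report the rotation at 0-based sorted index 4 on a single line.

All 10 rotations (rotation i = S[i:]+S[:i]):
  rot[0] = tattooN0I$
  rot[1] = attooN0I$t
  rot[2] = ttooN0I$ta
  rot[3] = tooN0I$tat
  rot[4] = ooN0I$tatt
  rot[5] = oN0I$tatto
  rot[6] = N0I$tattoo
  rot[7] = 0I$tattooN
  rot[8] = I$tattooN0
  rot[9] = $tattooN0I
Sorted (with $ < everything):
  sorted[0] = $tattooN0I
  sorted[1] = 0I$tattooN
  sorted[2] = I$tattooN0
  sorted[3] = N0I$tattoo
  sorted[4] = attooN0I$t
  sorted[5] = oN0I$tatto
  sorted[6] = ooN0I$tatt
  sorted[7] = tattooN0I$
  sorted[8] = tooN0I$tat
  sorted[9] = ttooN0I$ta
sorted[4] = attooN0I$t

Answer: attooN0I$t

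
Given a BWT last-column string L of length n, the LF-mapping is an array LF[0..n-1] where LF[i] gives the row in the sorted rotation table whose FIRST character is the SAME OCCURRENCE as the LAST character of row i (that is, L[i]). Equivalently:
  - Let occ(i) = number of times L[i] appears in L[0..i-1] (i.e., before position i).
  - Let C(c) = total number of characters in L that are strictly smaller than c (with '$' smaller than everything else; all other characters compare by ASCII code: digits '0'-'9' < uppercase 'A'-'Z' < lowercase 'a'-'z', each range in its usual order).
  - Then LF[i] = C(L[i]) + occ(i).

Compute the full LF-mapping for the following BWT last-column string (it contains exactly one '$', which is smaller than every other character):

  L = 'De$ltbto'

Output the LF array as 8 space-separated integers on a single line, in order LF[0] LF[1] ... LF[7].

Char counts: '$':1, 'D':1, 'b':1, 'e':1, 'l':1, 'o':1, 't':2
C (first-col start): C('$')=0, C('D')=1, C('b')=2, C('e')=3, C('l')=4, C('o')=5, C('t')=6
L[0]='D': occ=0, LF[0]=C('D')+0=1+0=1
L[1]='e': occ=0, LF[1]=C('e')+0=3+0=3
L[2]='$': occ=0, LF[2]=C('$')+0=0+0=0
L[3]='l': occ=0, LF[3]=C('l')+0=4+0=4
L[4]='t': occ=0, LF[4]=C('t')+0=6+0=6
L[5]='b': occ=0, LF[5]=C('b')+0=2+0=2
L[6]='t': occ=1, LF[6]=C('t')+1=6+1=7
L[7]='o': occ=0, LF[7]=C('o')+0=5+0=5

Answer: 1 3 0 4 6 2 7 5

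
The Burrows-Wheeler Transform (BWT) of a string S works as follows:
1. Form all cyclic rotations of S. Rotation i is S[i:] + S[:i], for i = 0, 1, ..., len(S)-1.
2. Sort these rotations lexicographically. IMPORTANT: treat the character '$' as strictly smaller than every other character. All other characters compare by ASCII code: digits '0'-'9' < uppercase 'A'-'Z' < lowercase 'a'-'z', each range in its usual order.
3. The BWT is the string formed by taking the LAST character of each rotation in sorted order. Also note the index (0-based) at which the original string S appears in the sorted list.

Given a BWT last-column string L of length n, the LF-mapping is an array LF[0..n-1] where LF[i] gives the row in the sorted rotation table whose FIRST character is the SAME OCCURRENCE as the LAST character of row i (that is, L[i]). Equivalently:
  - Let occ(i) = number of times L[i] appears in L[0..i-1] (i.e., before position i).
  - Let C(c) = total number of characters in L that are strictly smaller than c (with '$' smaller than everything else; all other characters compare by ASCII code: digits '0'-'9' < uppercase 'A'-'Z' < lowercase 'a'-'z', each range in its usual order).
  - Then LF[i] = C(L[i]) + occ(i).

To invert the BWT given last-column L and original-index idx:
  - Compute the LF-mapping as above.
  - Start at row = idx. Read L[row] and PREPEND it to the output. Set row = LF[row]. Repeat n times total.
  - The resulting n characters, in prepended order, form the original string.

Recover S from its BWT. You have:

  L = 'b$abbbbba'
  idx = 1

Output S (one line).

LF mapping: 3 0 1 4 5 6 7 8 2
Walk LF starting at row 1, prepending L[row]:
  step 1: row=1, L[1]='$', prepend. Next row=LF[1]=0
  step 2: row=0, L[0]='b', prepend. Next row=LF[0]=3
  step 3: row=3, L[3]='b', prepend. Next row=LF[3]=4
  step 4: row=4, L[4]='b', prepend. Next row=LF[4]=5
  step 5: row=5, L[5]='b', prepend. Next row=LF[5]=6
  step 6: row=6, L[6]='b', prepend. Next row=LF[6]=7
  step 7: row=7, L[7]='b', prepend. Next row=LF[7]=8
  step 8: row=8, L[8]='a', prepend. Next row=LF[8]=2
  step 9: row=2, L[2]='a', prepend. Next row=LF[2]=1
Reversed output: aabbbbbb$

Answer: aabbbbbb$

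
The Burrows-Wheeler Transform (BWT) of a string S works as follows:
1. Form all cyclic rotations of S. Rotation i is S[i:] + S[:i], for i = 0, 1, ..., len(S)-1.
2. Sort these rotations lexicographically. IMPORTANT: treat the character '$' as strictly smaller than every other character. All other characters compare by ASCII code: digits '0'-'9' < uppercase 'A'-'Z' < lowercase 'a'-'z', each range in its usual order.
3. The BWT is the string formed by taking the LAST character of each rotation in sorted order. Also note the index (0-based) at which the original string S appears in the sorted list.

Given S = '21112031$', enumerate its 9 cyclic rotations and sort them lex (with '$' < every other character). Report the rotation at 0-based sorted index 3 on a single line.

Answer: 1112031$2

Derivation:
All 9 rotations (rotation i = S[i:]+S[:i]):
  rot[0] = 21112031$
  rot[1] = 1112031$2
  rot[2] = 112031$21
  rot[3] = 12031$211
  rot[4] = 2031$2111
  rot[5] = 031$21112
  rot[6] = 31$211120
  rot[7] = 1$2111203
  rot[8] = $21112031
Sorted (with $ < everything):
  sorted[0] = $21112031
  sorted[1] = 031$21112
  sorted[2] = 1$2111203
  sorted[3] = 1112031$2
  sorted[4] = 112031$21
  sorted[5] = 12031$211
  sorted[6] = 2031$2111
  sorted[7] = 21112031$
  sorted[8] = 31$211120
sorted[3] = 1112031$2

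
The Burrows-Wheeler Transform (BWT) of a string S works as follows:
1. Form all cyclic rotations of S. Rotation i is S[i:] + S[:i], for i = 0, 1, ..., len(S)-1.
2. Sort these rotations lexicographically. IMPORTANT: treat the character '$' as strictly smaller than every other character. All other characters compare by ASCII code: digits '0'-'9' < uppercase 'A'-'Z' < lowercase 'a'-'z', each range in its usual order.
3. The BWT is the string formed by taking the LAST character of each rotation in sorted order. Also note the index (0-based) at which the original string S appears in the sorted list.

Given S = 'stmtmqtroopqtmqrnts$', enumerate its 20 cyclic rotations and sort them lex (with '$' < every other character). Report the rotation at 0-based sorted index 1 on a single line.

All 20 rotations (rotation i = S[i:]+S[:i]):
  rot[0] = stmtmqtroopqtmqrnts$
  rot[1] = tmtmqtroopqtmqrnts$s
  rot[2] = mtmqtroopqtmqrnts$st
  rot[3] = tmqtroopqtmqrnts$stm
  rot[4] = mqtroopqtmqrnts$stmt
  rot[5] = qtroopqtmqrnts$stmtm
  rot[6] = troopqtmqrnts$stmtmq
  rot[7] = roopqtmqrnts$stmtmqt
  rot[8] = oopqtmqrnts$stmtmqtr
  rot[9] = opqtmqrnts$stmtmqtro
  rot[10] = pqtmqrnts$stmtmqtroo
  rot[11] = qtmqrnts$stmtmqtroop
  rot[12] = tmqrnts$stmtmqtroopq
  rot[13] = mqrnts$stmtmqtroopqt
  rot[14] = qrnts$stmtmqtroopqtm
  rot[15] = rnts$stmtmqtroopqtmq
  rot[16] = nts$stmtmqtroopqtmqr
  rot[17] = ts$stmtmqtroopqtmqrn
  rot[18] = s$stmtmqtroopqtmqrnt
  rot[19] = $stmtmqtroopqtmqrnts
Sorted (with $ < everything):
  sorted[0] = $stmtmqtroopqtmqrnts
  sorted[1] = mqrnts$stmtmqtroopqt
  sorted[2] = mqtroopqtmqrnts$stmt
  sorted[3] = mtmqtroopqtmqrnts$st
  sorted[4] = nts$stmtmqtroopqtmqr
  sorted[5] = oopqtmqrnts$stmtmqtr
  sorted[6] = opqtmqrnts$stmtmqtro
  sorted[7] = pqtmqrnts$stmtmqtroo
  sorted[8] = qrnts$stmtmqtroopqtm
  sorted[9] = qtmqrnts$stmtmqtroop
  sorted[10] = qtroopqtmqrnts$stmtm
  sorted[11] = rnts$stmtmqtroopqtmq
  sorted[12] = roopqtmqrnts$stmtmqt
  sorted[13] = s$stmtmqtroopqtmqrnt
  sorted[14] = stmtmqtroopqtmqrnts$
  sorted[15] = tmqrnts$stmtmqtroopq
  sorted[16] = tmqtroopqtmqrnts$stm
  sorted[17] = tmtmqtroopqtmqrnts$s
  sorted[18] = troopqtmqrnts$stmtmq
  sorted[19] = ts$stmtmqtroopqtmqrn
sorted[1] = mqrnts$stmtmqtroopqt

Answer: mqrnts$stmtmqtroopqt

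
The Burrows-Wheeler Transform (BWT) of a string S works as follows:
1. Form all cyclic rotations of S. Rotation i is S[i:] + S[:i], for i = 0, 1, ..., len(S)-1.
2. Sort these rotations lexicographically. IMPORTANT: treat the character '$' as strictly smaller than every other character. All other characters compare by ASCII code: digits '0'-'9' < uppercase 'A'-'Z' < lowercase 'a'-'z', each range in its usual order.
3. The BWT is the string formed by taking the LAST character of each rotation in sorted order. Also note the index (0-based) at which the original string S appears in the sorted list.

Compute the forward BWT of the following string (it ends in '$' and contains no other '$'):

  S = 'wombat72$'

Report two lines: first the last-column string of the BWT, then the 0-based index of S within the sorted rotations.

Answer: 27tbmowa$
8

Derivation:
All 9 rotations (rotation i = S[i:]+S[:i]):
  rot[0] = wombat72$
  rot[1] = ombat72$w
  rot[2] = mbat72$wo
  rot[3] = bat72$wom
  rot[4] = at72$womb
  rot[5] = t72$womba
  rot[6] = 72$wombat
  rot[7] = 2$wombat7
  rot[8] = $wombat72
Sorted (with $ < everything):
  sorted[0] = $wombat72  (last char: '2')
  sorted[1] = 2$wombat7  (last char: '7')
  sorted[2] = 72$wombat  (last char: 't')
  sorted[3] = at72$womb  (last char: 'b')
  sorted[4] = bat72$wom  (last char: 'm')
  sorted[5] = mbat72$wo  (last char: 'o')
  sorted[6] = ombat72$w  (last char: 'w')
  sorted[7] = t72$womba  (last char: 'a')
  sorted[8] = wombat72$  (last char: '$')
Last column: 27tbmowa$
Original string S is at sorted index 8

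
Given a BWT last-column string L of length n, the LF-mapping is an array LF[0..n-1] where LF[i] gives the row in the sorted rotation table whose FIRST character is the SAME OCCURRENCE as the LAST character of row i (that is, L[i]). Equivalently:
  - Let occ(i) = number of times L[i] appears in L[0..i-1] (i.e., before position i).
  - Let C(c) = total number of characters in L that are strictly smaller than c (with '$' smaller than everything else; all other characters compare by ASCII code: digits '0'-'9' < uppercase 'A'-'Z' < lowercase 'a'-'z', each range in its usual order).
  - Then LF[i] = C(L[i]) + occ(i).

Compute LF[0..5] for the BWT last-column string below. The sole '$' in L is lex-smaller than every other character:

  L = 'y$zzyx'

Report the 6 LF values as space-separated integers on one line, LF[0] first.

Answer: 2 0 4 5 3 1

Derivation:
Char counts: '$':1, 'x':1, 'y':2, 'z':2
C (first-col start): C('$')=0, C('x')=1, C('y')=2, C('z')=4
L[0]='y': occ=0, LF[0]=C('y')+0=2+0=2
L[1]='$': occ=0, LF[1]=C('$')+0=0+0=0
L[2]='z': occ=0, LF[2]=C('z')+0=4+0=4
L[3]='z': occ=1, LF[3]=C('z')+1=4+1=5
L[4]='y': occ=1, LF[4]=C('y')+1=2+1=3
L[5]='x': occ=0, LF[5]=C('x')+0=1+0=1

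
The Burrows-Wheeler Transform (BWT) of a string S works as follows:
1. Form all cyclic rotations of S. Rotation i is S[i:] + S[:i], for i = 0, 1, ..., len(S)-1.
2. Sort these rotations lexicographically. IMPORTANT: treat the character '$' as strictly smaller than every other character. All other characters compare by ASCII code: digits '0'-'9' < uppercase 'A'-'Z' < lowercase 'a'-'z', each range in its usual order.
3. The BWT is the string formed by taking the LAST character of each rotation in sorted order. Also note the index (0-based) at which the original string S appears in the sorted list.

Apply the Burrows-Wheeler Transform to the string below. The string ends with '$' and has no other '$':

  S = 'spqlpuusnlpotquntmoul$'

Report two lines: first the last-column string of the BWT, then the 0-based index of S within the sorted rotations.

All 22 rotations (rotation i = S[i:]+S[:i]):
  rot[0] = spqlpuusnlpotquntmoul$
  rot[1] = pqlpuusnlpotquntmoul$s
  rot[2] = qlpuusnlpotquntmoul$sp
  rot[3] = lpuusnlpotquntmoul$spq
  rot[4] = puusnlpotquntmoul$spql
  rot[5] = uusnlpotquntmoul$spqlp
  rot[6] = usnlpotquntmoul$spqlpu
  rot[7] = snlpotquntmoul$spqlpuu
  rot[8] = nlpotquntmoul$spqlpuus
  rot[9] = lpotquntmoul$spqlpuusn
  rot[10] = potquntmoul$spqlpuusnl
  rot[11] = otquntmoul$spqlpuusnlp
  rot[12] = tquntmoul$spqlpuusnlpo
  rot[13] = quntmoul$spqlpuusnlpot
  rot[14] = untmoul$spqlpuusnlpotq
  rot[15] = ntmoul$spqlpuusnlpotqu
  rot[16] = tmoul$spqlpuusnlpotqun
  rot[17] = moul$spqlpuusnlpotqunt
  rot[18] = oul$spqlpuusnlpotquntm
  rot[19] = ul$spqlpuusnlpotquntmo
  rot[20] = l$spqlpuusnlpotquntmou
  rot[21] = $spqlpuusnlpotquntmoul
Sorted (with $ < everything):
  sorted[0] = $spqlpuusnlpotquntmoul  (last char: 'l')
  sorted[1] = l$spqlpuusnlpotquntmou  (last char: 'u')
  sorted[2] = lpotquntmoul$spqlpuusn  (last char: 'n')
  sorted[3] = lpuusnlpotquntmoul$spq  (last char: 'q')
  sorted[4] = moul$spqlpuusnlpotqunt  (last char: 't')
  sorted[5] = nlpotquntmoul$spqlpuus  (last char: 's')
  sorted[6] = ntmoul$spqlpuusnlpotqu  (last char: 'u')
  sorted[7] = otquntmoul$spqlpuusnlp  (last char: 'p')
  sorted[8] = oul$spqlpuusnlpotquntm  (last char: 'm')
  sorted[9] = potquntmoul$spqlpuusnl  (last char: 'l')
  sorted[10] = pqlpuusnlpotquntmoul$s  (last char: 's')
  sorted[11] = puusnlpotquntmoul$spql  (last char: 'l')
  sorted[12] = qlpuusnlpotquntmoul$sp  (last char: 'p')
  sorted[13] = quntmoul$spqlpuusnlpot  (last char: 't')
  sorted[14] = snlpotquntmoul$spqlpuu  (last char: 'u')
  sorted[15] = spqlpuusnlpotquntmoul$  (last char: '$')
  sorted[16] = tmoul$spqlpuusnlpotqun  (last char: 'n')
  sorted[17] = tquntmoul$spqlpuusnlpo  (last char: 'o')
  sorted[18] = ul$spqlpuusnlpotquntmo  (last char: 'o')
  sorted[19] = untmoul$spqlpuusnlpotq  (last char: 'q')
  sorted[20] = usnlpotquntmoul$spqlpu  (last char: 'u')
  sorted[21] = uusnlpotquntmoul$spqlp  (last char: 'p')
Last column: lunqtsupmlslptu$nooqup
Original string S is at sorted index 15

Answer: lunqtsupmlslptu$nooqup
15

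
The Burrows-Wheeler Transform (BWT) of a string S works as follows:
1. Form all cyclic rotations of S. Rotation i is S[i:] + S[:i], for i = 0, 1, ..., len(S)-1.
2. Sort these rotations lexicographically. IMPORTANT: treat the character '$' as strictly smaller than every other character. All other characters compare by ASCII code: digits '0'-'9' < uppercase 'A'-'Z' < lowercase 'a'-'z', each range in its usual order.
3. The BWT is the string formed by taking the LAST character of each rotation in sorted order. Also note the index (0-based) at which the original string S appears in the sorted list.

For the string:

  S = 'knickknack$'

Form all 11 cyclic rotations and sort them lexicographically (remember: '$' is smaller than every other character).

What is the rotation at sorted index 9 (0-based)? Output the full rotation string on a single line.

Answer: nack$knickk

Derivation:
All 11 rotations (rotation i = S[i:]+S[:i]):
  rot[0] = knickknack$
  rot[1] = nickknack$k
  rot[2] = ickknack$kn
  rot[3] = ckknack$kni
  rot[4] = kknack$knic
  rot[5] = knack$knick
  rot[6] = nack$knickk
  rot[7] = ack$knickkn
  rot[8] = ck$knickkna
  rot[9] = k$knickknac
  rot[10] = $knickknack
Sorted (with $ < everything):
  sorted[0] = $knickknack
  sorted[1] = ack$knickkn
  sorted[2] = ck$knickkna
  sorted[3] = ckknack$kni
  sorted[4] = ickknack$kn
  sorted[5] = k$knickknac
  sorted[6] = kknack$knic
  sorted[7] = knack$knick
  sorted[8] = knickknack$
  sorted[9] = nack$knickk
  sorted[10] = nickknack$k
sorted[9] = nack$knickk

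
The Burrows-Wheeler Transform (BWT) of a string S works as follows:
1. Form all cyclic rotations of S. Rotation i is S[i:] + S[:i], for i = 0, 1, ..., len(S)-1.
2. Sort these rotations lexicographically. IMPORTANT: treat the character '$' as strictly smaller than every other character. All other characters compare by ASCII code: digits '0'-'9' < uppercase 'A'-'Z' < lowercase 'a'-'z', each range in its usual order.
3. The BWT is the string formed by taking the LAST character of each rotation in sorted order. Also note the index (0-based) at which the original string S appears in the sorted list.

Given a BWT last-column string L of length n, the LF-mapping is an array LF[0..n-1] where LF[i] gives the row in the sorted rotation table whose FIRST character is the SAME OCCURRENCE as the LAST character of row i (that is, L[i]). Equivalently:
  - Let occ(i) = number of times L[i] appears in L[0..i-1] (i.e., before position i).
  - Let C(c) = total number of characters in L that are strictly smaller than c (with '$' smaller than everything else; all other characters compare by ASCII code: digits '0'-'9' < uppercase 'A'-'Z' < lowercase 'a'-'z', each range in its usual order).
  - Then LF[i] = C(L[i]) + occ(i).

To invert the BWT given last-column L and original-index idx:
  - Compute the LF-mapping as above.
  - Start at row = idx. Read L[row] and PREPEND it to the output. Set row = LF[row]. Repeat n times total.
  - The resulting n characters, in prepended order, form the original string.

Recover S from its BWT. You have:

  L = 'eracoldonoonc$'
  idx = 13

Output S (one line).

Answer: raccoonnoodle$

Derivation:
LF mapping: 5 13 1 2 9 6 4 10 7 11 12 8 3 0
Walk LF starting at row 13, prepending L[row]:
  step 1: row=13, L[13]='$', prepend. Next row=LF[13]=0
  step 2: row=0, L[0]='e', prepend. Next row=LF[0]=5
  step 3: row=5, L[5]='l', prepend. Next row=LF[5]=6
  step 4: row=6, L[6]='d', prepend. Next row=LF[6]=4
  step 5: row=4, L[4]='o', prepend. Next row=LF[4]=9
  step 6: row=9, L[9]='o', prepend. Next row=LF[9]=11
  step 7: row=11, L[11]='n', prepend. Next row=LF[11]=8
  step 8: row=8, L[8]='n', prepend. Next row=LF[8]=7
  step 9: row=7, L[7]='o', prepend. Next row=LF[7]=10
  step 10: row=10, L[10]='o', prepend. Next row=LF[10]=12
  step 11: row=12, L[12]='c', prepend. Next row=LF[12]=3
  step 12: row=3, L[3]='c', prepend. Next row=LF[3]=2
  step 13: row=2, L[2]='a', prepend. Next row=LF[2]=1
  step 14: row=1, L[1]='r', prepend. Next row=LF[1]=13
Reversed output: raccoonnoodle$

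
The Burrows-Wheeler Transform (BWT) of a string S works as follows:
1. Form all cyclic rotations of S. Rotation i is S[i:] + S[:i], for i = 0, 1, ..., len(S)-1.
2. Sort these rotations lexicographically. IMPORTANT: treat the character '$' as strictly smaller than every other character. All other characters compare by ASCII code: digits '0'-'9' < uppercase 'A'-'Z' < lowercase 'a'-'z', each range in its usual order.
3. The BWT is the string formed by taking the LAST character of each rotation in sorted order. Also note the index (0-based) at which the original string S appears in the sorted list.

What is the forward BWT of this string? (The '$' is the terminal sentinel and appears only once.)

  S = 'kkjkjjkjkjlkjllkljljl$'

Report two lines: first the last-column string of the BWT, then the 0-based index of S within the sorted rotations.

All 22 rotations (rotation i = S[i:]+S[:i]):
  rot[0] = kkjkjjkjkjlkjllkljljl$
  rot[1] = kjkjjkjkjlkjllkljljl$k
  rot[2] = jkjjkjkjlkjllkljljl$kk
  rot[3] = kjjkjkjlkjllkljljl$kkj
  rot[4] = jjkjkjlkjllkljljl$kkjk
  rot[5] = jkjkjlkjllkljljl$kkjkj
  rot[6] = kjkjlkjllkljljl$kkjkjj
  rot[7] = jkjlkjllkljljl$kkjkjjk
  rot[8] = kjlkjllkljljl$kkjkjjkj
  rot[9] = jlkjllkljljl$kkjkjjkjk
  rot[10] = lkjllkljljl$kkjkjjkjkj
  rot[11] = kjllkljljl$kkjkjjkjkjl
  rot[12] = jllkljljl$kkjkjjkjkjlk
  rot[13] = llkljljl$kkjkjjkjkjlkj
  rot[14] = lkljljl$kkjkjjkjkjlkjl
  rot[15] = kljljl$kkjkjjkjkjlkjll
  rot[16] = ljljl$kkjkjjkjkjlkjllk
  rot[17] = jljl$kkjkjjkjkjlkjllkl
  rot[18] = ljl$kkjkjjkjkjlkjllklj
  rot[19] = jl$kkjkjjkjkjlkjllkljl
  rot[20] = l$kkjkjjkjkjlkjllkljlj
  rot[21] = $kkjkjjkjkjlkjllkljljl
Sorted (with $ < everything):
  sorted[0] = $kkjkjjkjkjlkjllkljljl  (last char: 'l')
  sorted[1] = jjkjkjlkjllkljljl$kkjk  (last char: 'k')
  sorted[2] = jkjjkjkjlkjllkljljl$kk  (last char: 'k')
  sorted[3] = jkjkjlkjllkljljl$kkjkj  (last char: 'j')
  sorted[4] = jkjlkjllkljljl$kkjkjjk  (last char: 'k')
  sorted[5] = jl$kkjkjjkjkjlkjllkljl  (last char: 'l')
  sorted[6] = jljl$kkjkjjkjkjlkjllkl  (last char: 'l')
  sorted[7] = jlkjllkljljl$kkjkjjkjk  (last char: 'k')
  sorted[8] = jllkljljl$kkjkjjkjkjlk  (last char: 'k')
  sorted[9] = kjjkjkjlkjllkljljl$kkj  (last char: 'j')
  sorted[10] = kjkjjkjkjlkjllkljljl$k  (last char: 'k')
  sorted[11] = kjkjlkjllkljljl$kkjkjj  (last char: 'j')
  sorted[12] = kjlkjllkljljl$kkjkjjkj  (last char: 'j')
  sorted[13] = kjllkljljl$kkjkjjkjkjl  (last char: 'l')
  sorted[14] = kkjkjjkjkjlkjllkljljl$  (last char: '$')
  sorted[15] = kljljl$kkjkjjkjkjlkjll  (last char: 'l')
  sorted[16] = l$kkjkjjkjkjlkjllkljlj  (last char: 'j')
  sorted[17] = ljl$kkjkjjkjkjlkjllklj  (last char: 'j')
  sorted[18] = ljljl$kkjkjjkjkjlkjllk  (last char: 'k')
  sorted[19] = lkjllkljljl$kkjkjjkjkj  (last char: 'j')
  sorted[20] = lkljljl$kkjkjjkjkjlkjl  (last char: 'l')
  sorted[21] = llkljljl$kkjkjjkjkjlkj  (last char: 'j')
Last column: lkkjkllkkjkjjl$ljjkjlj
Original string S is at sorted index 14

Answer: lkkjkllkkjkjjl$ljjkjlj
14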